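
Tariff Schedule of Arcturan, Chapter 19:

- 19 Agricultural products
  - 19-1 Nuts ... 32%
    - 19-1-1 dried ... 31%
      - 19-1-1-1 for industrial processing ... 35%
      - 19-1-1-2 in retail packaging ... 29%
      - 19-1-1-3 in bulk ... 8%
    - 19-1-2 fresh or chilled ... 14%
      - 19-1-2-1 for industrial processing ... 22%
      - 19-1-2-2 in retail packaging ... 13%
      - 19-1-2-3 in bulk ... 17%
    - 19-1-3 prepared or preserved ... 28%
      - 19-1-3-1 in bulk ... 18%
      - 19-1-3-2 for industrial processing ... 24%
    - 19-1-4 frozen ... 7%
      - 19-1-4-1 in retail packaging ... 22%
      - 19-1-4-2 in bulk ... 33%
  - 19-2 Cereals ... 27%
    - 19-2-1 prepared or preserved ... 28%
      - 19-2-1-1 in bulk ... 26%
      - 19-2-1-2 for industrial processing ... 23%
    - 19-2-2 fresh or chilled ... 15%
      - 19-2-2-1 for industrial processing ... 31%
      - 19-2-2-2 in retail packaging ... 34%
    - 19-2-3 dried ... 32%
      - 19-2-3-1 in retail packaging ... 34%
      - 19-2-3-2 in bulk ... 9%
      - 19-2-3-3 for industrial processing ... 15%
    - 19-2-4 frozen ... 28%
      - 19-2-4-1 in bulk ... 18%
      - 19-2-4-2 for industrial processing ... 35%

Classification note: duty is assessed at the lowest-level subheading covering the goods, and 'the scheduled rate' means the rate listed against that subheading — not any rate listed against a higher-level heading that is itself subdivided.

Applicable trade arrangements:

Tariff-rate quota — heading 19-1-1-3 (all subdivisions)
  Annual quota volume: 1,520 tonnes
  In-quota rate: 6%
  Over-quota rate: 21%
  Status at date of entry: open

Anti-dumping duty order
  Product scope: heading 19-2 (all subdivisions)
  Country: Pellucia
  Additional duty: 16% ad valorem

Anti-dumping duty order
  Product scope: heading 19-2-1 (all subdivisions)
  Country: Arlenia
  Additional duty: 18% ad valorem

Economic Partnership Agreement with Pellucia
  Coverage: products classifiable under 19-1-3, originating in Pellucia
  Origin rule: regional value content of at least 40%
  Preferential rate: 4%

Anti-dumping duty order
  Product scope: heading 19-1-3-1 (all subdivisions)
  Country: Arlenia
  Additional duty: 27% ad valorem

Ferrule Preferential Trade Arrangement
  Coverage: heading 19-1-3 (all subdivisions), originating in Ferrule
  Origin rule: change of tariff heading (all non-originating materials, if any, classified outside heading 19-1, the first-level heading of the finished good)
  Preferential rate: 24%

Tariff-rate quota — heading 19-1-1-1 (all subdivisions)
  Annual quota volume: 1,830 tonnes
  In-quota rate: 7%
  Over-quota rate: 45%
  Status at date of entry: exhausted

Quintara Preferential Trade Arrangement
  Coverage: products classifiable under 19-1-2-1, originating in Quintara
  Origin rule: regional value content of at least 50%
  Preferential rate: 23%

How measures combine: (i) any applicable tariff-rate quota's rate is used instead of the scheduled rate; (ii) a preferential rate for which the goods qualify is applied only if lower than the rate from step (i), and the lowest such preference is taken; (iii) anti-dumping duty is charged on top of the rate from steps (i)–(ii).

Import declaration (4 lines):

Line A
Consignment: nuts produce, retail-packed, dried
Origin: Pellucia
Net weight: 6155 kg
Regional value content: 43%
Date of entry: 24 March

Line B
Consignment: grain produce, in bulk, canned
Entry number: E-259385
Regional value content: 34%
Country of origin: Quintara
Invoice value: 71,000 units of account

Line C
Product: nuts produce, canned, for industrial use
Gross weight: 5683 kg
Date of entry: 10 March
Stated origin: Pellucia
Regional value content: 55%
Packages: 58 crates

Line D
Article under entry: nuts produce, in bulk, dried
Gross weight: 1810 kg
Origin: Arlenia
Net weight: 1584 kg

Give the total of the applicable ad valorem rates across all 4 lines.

65%

Line A: nuts → 19-1; dried → 19-1-1; retail-packed → 19-1-1-2. Scheduled 29%. Pellucia agreement on 19-1-3: 19-1-1-2 not covered. → 29%.
Line B: grain → 19-2; canned → 19-2-1; in bulk → 19-2-1-1. Scheduled 26%. Quintara agreement on 19-1-2-1: 19-2-1-1 not covered. → 26%.
Line C: nuts → 19-1; canned → 19-1-3; for industrial use → 19-1-3-2. Scheduled 24%. Pellucia agreement on 19-1-3: RVC ≥ 40% → 4% available; preferential 4%. → 4%.
Line D: nuts → 19-1; dried → 19-1-1; in bulk → 19-1-1-3. Scheduled 8%. quota on 19-1-1-3 open → in-quota 6%. → 6%.
Sum: 29% + 26% + 4% + 6% = 65%.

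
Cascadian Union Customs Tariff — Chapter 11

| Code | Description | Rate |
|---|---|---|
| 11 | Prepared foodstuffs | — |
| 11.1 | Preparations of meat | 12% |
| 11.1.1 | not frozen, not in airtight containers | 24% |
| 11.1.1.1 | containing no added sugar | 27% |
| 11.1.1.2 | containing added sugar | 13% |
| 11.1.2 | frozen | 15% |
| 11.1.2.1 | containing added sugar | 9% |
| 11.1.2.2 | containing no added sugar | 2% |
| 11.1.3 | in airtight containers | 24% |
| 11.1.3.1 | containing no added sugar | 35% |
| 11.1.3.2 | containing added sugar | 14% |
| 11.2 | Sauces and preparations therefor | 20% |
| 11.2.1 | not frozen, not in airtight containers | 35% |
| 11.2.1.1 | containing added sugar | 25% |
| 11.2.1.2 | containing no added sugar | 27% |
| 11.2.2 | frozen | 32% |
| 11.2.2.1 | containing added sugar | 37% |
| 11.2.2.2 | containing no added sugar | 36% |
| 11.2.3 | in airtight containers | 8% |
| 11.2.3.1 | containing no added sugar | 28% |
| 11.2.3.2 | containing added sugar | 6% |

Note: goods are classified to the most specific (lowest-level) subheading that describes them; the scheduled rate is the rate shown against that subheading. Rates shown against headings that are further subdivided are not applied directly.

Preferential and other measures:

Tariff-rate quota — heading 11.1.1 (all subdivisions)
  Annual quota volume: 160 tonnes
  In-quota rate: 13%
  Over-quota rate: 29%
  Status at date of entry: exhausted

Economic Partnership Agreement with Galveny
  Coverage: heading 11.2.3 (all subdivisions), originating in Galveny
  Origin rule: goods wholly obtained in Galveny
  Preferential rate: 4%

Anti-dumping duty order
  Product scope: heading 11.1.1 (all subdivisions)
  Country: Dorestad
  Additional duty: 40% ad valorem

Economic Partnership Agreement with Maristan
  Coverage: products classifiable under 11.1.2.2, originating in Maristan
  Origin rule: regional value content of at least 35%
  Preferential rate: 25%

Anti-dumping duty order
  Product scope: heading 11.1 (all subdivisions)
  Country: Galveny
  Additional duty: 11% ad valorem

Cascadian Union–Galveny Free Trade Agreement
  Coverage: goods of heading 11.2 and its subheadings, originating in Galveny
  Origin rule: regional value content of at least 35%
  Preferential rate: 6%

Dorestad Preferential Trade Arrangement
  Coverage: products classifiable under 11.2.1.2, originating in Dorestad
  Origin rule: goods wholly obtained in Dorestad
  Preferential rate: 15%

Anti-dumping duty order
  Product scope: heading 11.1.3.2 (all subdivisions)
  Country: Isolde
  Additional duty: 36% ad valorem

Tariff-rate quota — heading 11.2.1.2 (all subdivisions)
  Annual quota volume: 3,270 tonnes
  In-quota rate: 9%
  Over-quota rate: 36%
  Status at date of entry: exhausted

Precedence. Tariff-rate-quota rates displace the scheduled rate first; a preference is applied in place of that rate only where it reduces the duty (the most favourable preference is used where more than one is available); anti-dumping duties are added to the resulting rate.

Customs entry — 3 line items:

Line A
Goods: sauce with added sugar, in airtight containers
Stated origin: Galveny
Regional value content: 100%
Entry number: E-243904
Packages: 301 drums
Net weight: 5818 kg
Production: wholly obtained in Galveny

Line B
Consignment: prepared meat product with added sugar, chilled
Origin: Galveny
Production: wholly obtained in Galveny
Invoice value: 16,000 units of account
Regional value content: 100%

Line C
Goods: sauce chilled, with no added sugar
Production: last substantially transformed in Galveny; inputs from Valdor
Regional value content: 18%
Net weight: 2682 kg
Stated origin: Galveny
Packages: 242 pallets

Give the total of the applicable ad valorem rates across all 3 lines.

80%

Line A: sauce → 11.2; in airtight containers → 11.2.3; with added sugar → 11.2.3.2. Scheduled 6%. Galveny agreement on 11.2.3: wholly obtained → 4% available; Galveny agreement on 11.2: RVC ≥ 35% → 6% available; preferential 4%. → 4%.
Line B: prepared meat product → 11.1; chilled → 11.1.1; with added sugar → 11.1.1.2. Scheduled 13%. quota on 11.1.1 exhausted → over-quota 29%; Galveny agreement on 11.2.3: 11.1.1.2 not covered; Galveny agreement on 11.2: 11.1.1.2 not covered; anti-dumping (Galveny, 11.1): +11%; total 29% + 11% = 40%. → 40%.
Line C: sauce → 11.2; chilled → 11.2.1; with no added sugar → 11.2.1.2. Scheduled 27%. quota on 11.2.1.2 exhausted → over-quota 36%; Galveny agreement on 11.2.3: 11.2.1.2 not covered; Galveny agreement on 11.2: RVC < 35%. → 36%.
Sum: 4% + 40% + 36% = 80%.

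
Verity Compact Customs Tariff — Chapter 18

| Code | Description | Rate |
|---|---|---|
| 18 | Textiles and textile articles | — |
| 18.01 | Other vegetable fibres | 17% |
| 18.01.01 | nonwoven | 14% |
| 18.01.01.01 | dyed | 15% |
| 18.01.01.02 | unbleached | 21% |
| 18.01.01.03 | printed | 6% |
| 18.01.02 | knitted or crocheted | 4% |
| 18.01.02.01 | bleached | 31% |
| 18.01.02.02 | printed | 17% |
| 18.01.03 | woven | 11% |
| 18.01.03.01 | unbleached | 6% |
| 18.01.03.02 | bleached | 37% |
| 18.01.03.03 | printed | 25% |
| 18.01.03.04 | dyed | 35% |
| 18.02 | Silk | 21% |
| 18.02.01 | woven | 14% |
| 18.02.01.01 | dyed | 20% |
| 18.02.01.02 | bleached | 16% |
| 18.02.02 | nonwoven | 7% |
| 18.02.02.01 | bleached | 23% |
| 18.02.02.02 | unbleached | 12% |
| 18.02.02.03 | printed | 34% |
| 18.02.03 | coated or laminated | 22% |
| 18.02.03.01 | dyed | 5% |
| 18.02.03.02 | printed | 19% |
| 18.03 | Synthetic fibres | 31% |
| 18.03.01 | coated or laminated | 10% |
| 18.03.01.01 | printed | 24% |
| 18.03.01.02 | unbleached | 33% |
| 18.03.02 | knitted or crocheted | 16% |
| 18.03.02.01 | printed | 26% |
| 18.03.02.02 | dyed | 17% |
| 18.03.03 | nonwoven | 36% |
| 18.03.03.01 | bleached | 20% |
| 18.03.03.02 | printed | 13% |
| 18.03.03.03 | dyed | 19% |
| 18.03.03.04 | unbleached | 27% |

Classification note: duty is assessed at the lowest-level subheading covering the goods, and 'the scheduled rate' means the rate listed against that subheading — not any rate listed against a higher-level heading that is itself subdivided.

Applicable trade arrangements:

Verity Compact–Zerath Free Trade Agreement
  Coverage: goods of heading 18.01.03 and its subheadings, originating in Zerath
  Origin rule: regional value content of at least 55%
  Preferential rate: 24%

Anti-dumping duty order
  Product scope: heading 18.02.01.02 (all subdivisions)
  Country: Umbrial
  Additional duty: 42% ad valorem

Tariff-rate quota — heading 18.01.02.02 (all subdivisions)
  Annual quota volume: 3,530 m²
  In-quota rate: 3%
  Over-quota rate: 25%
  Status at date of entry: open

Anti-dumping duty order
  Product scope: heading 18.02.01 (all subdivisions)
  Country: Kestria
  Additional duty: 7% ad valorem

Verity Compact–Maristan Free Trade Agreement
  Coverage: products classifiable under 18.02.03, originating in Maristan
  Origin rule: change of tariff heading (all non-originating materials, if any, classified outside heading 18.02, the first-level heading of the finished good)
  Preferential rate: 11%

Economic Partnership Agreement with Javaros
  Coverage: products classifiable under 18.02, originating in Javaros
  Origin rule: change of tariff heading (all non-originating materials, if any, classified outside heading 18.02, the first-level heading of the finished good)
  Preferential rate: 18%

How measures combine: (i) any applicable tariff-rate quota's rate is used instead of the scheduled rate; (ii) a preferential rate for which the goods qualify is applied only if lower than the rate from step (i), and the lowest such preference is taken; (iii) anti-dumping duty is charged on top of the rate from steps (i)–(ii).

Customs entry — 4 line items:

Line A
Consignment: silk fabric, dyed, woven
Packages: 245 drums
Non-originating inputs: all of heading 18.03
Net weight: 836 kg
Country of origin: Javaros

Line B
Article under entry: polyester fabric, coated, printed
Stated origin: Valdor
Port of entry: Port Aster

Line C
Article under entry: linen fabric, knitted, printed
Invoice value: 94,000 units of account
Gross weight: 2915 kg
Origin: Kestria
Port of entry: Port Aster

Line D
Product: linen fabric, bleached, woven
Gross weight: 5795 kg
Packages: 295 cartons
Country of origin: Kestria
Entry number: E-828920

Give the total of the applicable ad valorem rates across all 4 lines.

Line A: silk → 18.02; woven → 18.02.01; dyed → 18.02.01.01. Scheduled 20%. Javaros agreement on 18.02: CTH met → 18% available; preferential 18%. → 18%.
Line B: polyester → 18.03; coated → 18.03.01; printed → 18.03.01.01. Scheduled 24%. No special measure applies. → 24%.
Line C: linen → 18.01; knitted → 18.01.02; printed → 18.01.02.02. Scheduled 17%. quota on 18.01.02.02 open → in-quota 3%. → 3%.
Line D: linen → 18.01; woven → 18.01.03; bleached → 18.01.03.02. Scheduled 37%. No special measure applies. → 37%.
Sum: 18% + 24% + 3% + 37% = 82%.

82%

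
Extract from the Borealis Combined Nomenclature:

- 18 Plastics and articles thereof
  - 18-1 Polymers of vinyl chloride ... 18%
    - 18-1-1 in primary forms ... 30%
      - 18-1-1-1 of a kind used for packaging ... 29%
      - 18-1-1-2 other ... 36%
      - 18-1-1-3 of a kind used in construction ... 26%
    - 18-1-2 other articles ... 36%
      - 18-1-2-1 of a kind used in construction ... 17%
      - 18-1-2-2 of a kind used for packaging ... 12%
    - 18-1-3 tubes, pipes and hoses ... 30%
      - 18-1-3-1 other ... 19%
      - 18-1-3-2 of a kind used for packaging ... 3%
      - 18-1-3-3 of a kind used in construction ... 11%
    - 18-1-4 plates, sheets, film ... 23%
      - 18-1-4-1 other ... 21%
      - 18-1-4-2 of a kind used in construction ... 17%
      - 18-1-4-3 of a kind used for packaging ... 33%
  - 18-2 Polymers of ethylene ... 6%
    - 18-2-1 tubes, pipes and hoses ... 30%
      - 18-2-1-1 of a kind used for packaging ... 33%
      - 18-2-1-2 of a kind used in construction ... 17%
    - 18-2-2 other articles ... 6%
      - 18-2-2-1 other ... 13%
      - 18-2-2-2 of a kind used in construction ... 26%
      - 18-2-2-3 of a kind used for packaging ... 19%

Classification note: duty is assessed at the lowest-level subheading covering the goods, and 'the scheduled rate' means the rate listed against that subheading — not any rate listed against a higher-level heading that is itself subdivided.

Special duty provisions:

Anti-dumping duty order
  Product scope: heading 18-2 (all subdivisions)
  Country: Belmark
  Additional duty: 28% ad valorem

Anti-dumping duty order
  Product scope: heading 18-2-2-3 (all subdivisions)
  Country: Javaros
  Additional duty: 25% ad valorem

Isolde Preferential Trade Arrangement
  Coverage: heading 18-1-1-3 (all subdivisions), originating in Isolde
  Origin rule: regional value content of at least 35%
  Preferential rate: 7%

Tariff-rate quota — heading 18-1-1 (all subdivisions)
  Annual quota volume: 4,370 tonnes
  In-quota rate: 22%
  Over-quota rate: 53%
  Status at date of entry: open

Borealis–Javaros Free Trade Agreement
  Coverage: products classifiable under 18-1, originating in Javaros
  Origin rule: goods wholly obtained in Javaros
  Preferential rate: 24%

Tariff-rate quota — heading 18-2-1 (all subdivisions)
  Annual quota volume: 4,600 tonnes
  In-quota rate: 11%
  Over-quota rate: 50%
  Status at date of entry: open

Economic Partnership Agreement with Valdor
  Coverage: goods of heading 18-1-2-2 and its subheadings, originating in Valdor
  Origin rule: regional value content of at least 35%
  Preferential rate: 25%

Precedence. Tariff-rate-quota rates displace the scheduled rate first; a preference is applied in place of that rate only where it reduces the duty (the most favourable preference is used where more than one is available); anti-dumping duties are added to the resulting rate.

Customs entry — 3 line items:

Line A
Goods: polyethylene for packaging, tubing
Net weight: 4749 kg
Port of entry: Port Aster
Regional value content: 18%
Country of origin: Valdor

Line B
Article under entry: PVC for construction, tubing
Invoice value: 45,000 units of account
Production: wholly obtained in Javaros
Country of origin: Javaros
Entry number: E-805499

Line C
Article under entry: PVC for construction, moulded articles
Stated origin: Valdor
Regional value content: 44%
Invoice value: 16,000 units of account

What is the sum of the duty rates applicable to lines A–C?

Line A: polyethylene → 18-2; tubing → 18-2-1; for packaging → 18-2-1-1. Scheduled 33%. quota on 18-2-1 open → in-quota 11%; Valdor agreement on 18-1-2-2: 18-2-1-1 not covered. → 11%.
Line B: PVC → 18-1; tubing → 18-1-3; for construction → 18-1-3-3. Scheduled 11%. Javaros agreement on 18-1: wholly obtained → 24% available; preference 24% not lower than 11% → no reduction. → 11%.
Line C: PVC → 18-1; moulded articles → 18-1-2; for construction → 18-1-2-1. Scheduled 17%. Valdor agreement on 18-1-2-2: 18-1-2-1 not covered. → 17%.
Sum: 11% + 11% + 17% = 39%.

39%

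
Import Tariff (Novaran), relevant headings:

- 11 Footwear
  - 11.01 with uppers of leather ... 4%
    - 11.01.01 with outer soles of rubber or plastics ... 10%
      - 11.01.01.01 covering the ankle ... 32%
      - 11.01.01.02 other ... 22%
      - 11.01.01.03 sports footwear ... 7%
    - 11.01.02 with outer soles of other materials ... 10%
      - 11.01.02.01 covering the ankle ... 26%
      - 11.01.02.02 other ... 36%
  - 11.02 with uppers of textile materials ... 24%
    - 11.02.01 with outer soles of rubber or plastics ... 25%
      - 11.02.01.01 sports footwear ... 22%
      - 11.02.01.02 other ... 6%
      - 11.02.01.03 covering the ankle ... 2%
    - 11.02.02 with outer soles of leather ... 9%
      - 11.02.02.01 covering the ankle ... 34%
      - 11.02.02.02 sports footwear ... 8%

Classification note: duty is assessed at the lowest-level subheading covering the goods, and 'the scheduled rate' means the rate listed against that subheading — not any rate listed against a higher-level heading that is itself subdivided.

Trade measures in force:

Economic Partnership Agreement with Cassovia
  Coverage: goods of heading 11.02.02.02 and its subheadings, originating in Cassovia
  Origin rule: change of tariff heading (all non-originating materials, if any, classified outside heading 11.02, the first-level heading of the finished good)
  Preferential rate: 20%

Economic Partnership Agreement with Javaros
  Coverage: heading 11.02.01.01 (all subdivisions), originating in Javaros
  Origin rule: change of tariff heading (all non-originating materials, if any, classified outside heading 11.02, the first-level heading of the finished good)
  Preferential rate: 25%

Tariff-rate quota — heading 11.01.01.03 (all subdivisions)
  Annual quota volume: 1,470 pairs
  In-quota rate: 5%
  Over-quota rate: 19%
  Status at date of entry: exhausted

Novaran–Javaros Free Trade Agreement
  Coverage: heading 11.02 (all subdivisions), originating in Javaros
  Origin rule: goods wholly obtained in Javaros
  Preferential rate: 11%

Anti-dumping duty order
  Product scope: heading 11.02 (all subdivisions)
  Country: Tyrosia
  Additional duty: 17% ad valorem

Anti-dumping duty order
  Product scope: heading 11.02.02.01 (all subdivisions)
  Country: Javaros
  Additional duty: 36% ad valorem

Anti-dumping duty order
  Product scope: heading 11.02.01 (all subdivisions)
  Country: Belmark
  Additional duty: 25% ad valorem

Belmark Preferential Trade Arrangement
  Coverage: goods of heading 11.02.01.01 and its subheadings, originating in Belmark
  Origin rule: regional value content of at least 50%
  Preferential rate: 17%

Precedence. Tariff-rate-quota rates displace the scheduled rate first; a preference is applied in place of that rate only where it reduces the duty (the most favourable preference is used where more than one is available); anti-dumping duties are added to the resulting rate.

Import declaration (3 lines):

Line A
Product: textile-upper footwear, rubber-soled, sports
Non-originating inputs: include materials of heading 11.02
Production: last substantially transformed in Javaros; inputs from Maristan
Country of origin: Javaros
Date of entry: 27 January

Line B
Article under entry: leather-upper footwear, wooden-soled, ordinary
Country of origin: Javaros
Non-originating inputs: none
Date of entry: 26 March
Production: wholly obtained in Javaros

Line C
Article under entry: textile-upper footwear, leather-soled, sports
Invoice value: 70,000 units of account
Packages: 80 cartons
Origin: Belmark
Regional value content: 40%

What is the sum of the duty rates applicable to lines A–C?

Line A: textile-upper → 11.02; rubber-soled → 11.02.01; sports → 11.02.01.01. Scheduled 22%. Javaros agreement on 11.02.01.01: CTH not met; Javaros agreement on 11.02: not wholly obtained. → 22%.
Line B: leather-upper → 11.01; wooden-soled → 11.01.02; ordinary → 11.01.02.02. Scheduled 36%. Javaros agreement on 11.02.01.01: 11.01.02.02 not covered; Javaros agreement on 11.02: 11.01.02.02 not covered. → 36%.
Line C: textile-upper → 11.02; leather-soled → 11.02.02; sports → 11.02.02.02. Scheduled 8%. Belmark agreement on 11.02.01.01: 11.02.02.02 not covered. → 8%.
Sum: 22% + 36% + 8% = 66%.

66%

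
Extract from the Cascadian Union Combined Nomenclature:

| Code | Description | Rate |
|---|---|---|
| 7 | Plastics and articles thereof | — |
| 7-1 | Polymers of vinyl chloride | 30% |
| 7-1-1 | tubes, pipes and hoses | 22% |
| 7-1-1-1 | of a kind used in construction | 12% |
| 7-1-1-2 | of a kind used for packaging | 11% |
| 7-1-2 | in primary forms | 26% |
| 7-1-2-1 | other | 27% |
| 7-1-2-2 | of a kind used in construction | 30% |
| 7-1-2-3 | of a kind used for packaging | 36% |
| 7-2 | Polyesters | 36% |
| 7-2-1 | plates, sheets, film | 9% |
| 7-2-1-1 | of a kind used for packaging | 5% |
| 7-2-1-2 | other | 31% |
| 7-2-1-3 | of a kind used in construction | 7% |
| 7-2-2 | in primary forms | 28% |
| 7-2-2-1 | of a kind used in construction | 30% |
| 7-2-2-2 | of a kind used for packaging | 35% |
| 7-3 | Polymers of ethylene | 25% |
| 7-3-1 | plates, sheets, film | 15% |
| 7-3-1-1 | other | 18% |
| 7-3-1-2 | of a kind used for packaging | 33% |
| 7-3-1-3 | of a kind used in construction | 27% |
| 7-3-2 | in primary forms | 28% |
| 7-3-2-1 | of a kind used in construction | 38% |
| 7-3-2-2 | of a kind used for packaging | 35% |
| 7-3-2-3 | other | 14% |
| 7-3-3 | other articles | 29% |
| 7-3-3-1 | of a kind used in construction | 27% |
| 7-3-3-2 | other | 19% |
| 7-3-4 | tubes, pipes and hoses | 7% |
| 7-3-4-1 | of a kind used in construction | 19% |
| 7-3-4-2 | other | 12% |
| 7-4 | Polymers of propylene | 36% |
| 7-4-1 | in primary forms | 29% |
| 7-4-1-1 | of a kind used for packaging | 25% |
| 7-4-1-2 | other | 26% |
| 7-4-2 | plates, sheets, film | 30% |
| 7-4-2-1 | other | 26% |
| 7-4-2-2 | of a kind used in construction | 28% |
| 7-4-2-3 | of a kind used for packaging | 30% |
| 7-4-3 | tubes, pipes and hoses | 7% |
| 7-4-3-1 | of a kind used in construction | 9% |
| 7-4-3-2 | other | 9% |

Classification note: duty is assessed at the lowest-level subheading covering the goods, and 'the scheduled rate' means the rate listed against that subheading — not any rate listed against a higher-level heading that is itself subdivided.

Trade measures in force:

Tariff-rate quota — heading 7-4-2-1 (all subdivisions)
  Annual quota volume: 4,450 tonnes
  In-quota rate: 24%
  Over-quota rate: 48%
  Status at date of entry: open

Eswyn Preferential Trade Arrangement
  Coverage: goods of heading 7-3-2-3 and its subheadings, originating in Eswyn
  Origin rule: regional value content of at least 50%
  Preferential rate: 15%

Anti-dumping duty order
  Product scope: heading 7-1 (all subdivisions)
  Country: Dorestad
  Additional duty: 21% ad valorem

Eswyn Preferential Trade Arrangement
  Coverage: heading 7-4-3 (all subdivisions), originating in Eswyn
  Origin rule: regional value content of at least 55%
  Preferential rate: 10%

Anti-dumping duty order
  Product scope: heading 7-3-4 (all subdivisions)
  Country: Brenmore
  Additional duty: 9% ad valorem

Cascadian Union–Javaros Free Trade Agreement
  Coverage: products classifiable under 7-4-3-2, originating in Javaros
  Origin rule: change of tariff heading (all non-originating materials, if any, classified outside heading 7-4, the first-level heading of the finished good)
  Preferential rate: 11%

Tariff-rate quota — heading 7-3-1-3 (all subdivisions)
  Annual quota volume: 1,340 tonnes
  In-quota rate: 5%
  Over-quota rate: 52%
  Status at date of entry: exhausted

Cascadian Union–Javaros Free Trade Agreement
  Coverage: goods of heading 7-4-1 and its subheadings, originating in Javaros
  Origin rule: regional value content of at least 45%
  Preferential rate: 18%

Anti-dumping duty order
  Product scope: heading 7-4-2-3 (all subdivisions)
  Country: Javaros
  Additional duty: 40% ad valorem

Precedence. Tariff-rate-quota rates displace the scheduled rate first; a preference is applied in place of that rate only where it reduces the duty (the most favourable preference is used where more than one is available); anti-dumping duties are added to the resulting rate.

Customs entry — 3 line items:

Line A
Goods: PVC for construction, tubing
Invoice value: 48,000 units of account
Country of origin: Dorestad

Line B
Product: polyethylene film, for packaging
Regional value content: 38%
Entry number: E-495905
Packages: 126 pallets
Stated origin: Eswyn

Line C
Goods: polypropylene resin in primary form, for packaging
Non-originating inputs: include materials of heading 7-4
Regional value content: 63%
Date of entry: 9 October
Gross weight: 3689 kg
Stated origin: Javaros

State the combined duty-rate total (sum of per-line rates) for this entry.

84%

Line A: PVC → 7-1; tubing → 7-1-1; for construction → 7-1-1-1. Scheduled 12%. anti-dumping (Dorestad, 7-1): +21%; total 12% + 21% = 33%. → 33%.
Line B: polyethylene → 7-3; film → 7-3-1; for packaging → 7-3-1-2. Scheduled 33%. Eswyn agreement on 7-3-2-3: 7-3-1-2 not covered; Eswyn agreement on 7-4-3: 7-3-1-2 not covered. → 33%.
Line C: polypropylene → 7-4; resin in primary form → 7-4-1; for packaging → 7-4-1-1. Scheduled 25%. Javaros agreement on 7-4-3-2: 7-4-1-1 not covered; Javaros agreement on 7-4-1: RVC ≥ 45% → 18% available; preferential 18%. → 18%.
Sum: 33% + 33% + 18% = 84%.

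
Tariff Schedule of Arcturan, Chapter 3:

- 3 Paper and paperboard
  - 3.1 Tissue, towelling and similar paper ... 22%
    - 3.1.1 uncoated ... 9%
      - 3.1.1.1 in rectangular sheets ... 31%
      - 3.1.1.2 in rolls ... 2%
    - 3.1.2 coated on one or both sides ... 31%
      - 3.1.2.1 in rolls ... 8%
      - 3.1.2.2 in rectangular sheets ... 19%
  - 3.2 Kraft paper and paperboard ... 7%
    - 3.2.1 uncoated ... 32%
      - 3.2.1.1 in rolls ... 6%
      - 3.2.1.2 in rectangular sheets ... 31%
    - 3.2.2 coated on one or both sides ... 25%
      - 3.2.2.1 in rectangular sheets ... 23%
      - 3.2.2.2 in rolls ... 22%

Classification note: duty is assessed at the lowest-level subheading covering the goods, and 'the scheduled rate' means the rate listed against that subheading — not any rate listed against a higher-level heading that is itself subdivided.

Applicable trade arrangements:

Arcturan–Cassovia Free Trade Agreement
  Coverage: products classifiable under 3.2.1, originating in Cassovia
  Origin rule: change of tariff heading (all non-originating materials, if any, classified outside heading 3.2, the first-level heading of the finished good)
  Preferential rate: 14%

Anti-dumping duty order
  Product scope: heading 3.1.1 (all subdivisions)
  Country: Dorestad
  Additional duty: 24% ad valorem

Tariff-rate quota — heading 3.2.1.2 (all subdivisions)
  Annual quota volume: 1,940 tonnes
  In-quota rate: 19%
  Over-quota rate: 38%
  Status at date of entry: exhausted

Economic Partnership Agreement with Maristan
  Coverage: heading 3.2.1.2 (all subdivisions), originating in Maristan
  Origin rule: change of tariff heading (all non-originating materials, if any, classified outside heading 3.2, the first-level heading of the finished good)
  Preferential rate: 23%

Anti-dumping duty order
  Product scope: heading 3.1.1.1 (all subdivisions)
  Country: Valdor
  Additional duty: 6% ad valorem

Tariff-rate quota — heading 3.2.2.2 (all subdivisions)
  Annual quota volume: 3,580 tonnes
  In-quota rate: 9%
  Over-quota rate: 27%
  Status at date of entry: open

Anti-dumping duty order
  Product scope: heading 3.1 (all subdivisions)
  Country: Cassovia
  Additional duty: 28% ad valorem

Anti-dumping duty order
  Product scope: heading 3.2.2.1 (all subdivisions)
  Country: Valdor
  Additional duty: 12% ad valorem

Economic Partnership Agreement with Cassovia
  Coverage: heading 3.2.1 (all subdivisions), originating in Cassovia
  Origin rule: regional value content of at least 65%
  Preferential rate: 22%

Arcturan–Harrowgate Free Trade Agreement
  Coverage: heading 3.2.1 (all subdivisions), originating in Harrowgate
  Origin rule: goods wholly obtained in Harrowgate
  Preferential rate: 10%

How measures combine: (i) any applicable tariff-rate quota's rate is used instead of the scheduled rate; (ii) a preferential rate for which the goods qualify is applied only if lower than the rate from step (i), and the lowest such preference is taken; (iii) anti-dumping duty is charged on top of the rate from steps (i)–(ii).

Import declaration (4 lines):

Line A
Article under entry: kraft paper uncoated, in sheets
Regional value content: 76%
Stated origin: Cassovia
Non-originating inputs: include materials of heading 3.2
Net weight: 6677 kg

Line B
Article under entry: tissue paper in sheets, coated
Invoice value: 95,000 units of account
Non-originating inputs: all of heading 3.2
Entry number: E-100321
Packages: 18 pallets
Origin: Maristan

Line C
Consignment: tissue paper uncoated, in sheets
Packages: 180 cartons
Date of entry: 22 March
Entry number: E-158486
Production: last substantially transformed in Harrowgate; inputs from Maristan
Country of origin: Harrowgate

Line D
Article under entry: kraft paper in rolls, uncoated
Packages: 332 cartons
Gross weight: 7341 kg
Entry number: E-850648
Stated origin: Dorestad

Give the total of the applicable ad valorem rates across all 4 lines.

78%

Line A: kraft paper → 3.2; uncoated → 3.2.1; in sheets → 3.2.1.2. Scheduled 31%. quota on 3.2.1.2 exhausted → over-quota 38%; Cassovia agreement on 3.2.1: CTH not met; Cassovia agreement on 3.2.1: RVC ≥ 65% → 22% available; preferential 22%. → 22%.
Line B: tissue paper → 3.1; coated → 3.1.2; in sheets → 3.1.2.2. Scheduled 19%. Maristan agreement on 3.2.1.2: 3.1.2.2 not covered. → 19%.
Line C: tissue paper → 3.1; uncoated → 3.1.1; in sheets → 3.1.1.1. Scheduled 31%. Harrowgate agreement on 3.2.1: 3.1.1.1 not covered. → 31%.
Line D: kraft paper → 3.2; uncoated → 3.2.1; in rolls → 3.2.1.1. Scheduled 6%. No special measure applies. → 6%.
Sum: 22% + 19% + 31% + 6% = 78%.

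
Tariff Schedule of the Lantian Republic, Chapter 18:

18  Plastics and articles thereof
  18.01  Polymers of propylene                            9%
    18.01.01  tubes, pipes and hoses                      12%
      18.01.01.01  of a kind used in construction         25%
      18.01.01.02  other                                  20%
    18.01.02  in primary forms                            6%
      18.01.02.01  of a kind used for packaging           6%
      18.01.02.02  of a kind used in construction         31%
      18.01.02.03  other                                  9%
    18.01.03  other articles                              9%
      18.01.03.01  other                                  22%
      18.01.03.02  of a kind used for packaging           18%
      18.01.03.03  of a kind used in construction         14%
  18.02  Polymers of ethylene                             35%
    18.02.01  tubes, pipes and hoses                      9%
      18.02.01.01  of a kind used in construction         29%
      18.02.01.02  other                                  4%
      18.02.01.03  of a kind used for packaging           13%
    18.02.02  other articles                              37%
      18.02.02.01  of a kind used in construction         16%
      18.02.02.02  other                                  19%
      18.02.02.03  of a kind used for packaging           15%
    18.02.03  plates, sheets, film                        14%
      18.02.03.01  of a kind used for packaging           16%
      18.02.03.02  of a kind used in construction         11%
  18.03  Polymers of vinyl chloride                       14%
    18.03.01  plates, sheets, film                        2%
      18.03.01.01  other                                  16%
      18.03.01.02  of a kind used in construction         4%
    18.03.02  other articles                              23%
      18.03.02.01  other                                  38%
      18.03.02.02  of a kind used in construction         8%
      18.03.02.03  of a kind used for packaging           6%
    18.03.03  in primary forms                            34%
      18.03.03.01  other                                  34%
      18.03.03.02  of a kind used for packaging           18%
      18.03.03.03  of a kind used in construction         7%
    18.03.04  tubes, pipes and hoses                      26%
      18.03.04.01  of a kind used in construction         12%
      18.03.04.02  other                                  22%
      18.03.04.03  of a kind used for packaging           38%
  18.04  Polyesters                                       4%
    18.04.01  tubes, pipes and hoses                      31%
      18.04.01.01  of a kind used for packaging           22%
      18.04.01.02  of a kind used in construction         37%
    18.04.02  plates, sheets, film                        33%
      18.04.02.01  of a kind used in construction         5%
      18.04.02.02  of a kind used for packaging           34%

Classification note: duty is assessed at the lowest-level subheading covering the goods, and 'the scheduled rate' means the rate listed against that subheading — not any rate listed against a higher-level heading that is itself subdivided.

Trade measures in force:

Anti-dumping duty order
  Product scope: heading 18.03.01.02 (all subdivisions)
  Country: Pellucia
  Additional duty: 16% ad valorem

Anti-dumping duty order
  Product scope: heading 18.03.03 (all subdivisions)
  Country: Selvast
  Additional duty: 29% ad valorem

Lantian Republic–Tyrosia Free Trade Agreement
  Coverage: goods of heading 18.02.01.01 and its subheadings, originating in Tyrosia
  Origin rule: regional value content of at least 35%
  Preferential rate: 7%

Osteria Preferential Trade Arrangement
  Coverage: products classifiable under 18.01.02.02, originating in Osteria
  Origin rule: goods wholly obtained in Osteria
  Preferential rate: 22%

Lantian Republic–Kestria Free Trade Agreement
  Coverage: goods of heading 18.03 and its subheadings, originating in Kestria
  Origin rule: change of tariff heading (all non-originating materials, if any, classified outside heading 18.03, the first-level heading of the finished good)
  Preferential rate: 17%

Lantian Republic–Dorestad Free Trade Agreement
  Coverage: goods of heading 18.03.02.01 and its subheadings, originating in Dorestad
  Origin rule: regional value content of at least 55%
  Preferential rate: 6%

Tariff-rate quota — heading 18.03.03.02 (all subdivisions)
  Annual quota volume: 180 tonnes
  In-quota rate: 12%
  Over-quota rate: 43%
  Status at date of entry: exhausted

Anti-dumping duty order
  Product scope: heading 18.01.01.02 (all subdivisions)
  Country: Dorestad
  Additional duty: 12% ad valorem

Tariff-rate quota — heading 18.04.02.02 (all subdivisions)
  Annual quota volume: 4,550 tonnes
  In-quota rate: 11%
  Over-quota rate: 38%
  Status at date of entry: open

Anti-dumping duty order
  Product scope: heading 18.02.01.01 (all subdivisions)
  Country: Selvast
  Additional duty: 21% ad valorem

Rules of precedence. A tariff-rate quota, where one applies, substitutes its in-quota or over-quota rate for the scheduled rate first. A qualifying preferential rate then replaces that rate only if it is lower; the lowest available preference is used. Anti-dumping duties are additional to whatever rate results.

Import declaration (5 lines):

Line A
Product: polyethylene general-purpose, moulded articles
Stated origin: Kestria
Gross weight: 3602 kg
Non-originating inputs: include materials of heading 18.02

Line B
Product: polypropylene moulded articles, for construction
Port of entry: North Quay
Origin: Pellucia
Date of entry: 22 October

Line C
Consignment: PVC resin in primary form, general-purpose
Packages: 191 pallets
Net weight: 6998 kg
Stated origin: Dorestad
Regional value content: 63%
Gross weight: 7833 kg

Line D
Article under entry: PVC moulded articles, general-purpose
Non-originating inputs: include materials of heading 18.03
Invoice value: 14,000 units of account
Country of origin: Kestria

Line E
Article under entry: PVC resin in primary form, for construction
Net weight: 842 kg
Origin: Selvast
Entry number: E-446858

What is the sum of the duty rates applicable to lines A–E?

Line A: polyethylene → 18.02; moulded articles → 18.02.02; general-purpose → 18.02.02.02. Scheduled 19%. Kestria agreement on 18.03: 18.02.02.02 not covered. → 19%.
Line B: polypropylene → 18.01; moulded articles → 18.01.03; for construction → 18.01.03.03. Scheduled 14%. No special measure applies. → 14%.
Line C: PVC → 18.03; resin in primary form → 18.03.03; general-purpose → 18.03.03.01. Scheduled 34%. Dorestad agreement on 18.03.02.01: 18.03.03.01 not covered. → 34%.
Line D: PVC → 18.03; moulded articles → 18.03.02; general-purpose → 18.03.02.01. Scheduled 38%. Kestria agreement on 18.03: CTH not met. → 38%.
Line E: PVC → 18.03; resin in primary form → 18.03.03; for construction → 18.03.03.03. Scheduled 7%. anti-dumping (Selvast, 18.03.03): +29%; total 7% + 29% = 36%. → 36%.
Sum: 19% + 14% + 34% + 38% + 36% = 141%.

141%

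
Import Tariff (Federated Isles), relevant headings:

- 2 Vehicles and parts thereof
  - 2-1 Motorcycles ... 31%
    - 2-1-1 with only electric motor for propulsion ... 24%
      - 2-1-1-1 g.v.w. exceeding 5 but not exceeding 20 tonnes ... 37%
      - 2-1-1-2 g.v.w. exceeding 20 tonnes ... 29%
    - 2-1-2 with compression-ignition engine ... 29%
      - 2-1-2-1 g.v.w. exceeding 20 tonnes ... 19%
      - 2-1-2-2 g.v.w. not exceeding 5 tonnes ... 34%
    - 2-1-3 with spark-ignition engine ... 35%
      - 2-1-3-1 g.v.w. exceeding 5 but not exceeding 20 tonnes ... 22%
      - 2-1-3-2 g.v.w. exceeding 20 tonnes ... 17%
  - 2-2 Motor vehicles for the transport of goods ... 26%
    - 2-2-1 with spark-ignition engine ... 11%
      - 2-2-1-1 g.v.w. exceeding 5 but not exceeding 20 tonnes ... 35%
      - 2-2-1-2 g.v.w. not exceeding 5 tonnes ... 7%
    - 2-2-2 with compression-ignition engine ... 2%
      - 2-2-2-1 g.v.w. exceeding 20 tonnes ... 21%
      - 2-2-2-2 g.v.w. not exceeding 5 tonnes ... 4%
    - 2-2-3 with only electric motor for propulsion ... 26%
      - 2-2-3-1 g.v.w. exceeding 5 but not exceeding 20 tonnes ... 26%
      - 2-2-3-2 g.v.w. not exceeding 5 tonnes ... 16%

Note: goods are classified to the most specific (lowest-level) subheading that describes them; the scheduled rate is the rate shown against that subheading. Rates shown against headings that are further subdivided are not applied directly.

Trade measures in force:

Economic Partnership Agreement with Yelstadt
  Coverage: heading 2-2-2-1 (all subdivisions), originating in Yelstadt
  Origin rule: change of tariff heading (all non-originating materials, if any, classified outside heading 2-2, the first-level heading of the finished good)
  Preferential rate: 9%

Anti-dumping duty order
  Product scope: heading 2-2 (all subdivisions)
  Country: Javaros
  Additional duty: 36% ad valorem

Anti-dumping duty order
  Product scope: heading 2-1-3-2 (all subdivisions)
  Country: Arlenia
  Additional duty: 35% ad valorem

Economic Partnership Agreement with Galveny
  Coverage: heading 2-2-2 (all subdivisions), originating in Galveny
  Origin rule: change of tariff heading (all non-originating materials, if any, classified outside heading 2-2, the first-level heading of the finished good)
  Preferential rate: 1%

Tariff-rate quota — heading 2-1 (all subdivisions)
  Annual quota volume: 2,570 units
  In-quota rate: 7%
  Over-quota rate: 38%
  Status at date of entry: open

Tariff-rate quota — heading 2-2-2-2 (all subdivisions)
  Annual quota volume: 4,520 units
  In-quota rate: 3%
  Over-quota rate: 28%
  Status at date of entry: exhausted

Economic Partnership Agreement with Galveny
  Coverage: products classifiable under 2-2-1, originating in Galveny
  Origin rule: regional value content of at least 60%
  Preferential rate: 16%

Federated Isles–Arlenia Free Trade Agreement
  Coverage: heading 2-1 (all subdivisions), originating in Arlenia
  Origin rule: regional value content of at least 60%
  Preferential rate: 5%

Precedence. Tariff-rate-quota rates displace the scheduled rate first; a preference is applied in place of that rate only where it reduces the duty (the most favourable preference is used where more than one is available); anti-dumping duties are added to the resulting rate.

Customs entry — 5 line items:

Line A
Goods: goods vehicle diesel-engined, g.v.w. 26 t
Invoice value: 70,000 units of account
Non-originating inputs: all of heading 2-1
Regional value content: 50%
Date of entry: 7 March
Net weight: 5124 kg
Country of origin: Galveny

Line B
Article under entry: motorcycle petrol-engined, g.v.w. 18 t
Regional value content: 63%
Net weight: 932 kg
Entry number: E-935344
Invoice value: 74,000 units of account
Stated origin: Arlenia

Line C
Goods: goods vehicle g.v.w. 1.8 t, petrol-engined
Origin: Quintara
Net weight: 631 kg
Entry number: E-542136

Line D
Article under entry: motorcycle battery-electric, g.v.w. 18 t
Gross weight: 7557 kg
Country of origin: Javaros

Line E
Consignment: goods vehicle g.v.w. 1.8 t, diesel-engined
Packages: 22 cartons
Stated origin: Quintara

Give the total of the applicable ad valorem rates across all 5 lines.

Line A: goods vehicle → 2-2; diesel-engined → 2-2-2; g.v.w. 26 t → 2-2-2-1. Scheduled 21%. Galveny agreement on 2-2-2: CTH met → 1% available; Galveny agreement on 2-2-1: 2-2-2-1 not covered; preferential 1%. → 1%.
Line B: motorcycle → 2-1; petrol-engined → 2-1-3; g.v.w. 18 t → 2-1-3-1. Scheduled 22%. quota on 2-1 open → in-quota 7%; Arlenia agreement on 2-1: RVC ≥ 60% → 5% available; preferential 5%. → 5%.
Line C: goods vehicle → 2-2; petrol-engined → 2-2-1; g.v.w. 1.8 t → 2-2-1-2. Scheduled 7%. No special measure applies. → 7%.
Line D: motorcycle → 2-1; battery-electric → 2-1-1; g.v.w. 18 t → 2-1-1-1. Scheduled 37%. quota on 2-1 open → in-quota 7%. → 7%.
Line E: goods vehicle → 2-2; diesel-engined → 2-2-2; g.v.w. 1.8 t → 2-2-2-2. Scheduled 4%. quota on 2-2-2-2 exhausted → over-quota 28%. → 28%.
Sum: 1% + 5% + 7% + 7% + 28% = 48%.

48%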